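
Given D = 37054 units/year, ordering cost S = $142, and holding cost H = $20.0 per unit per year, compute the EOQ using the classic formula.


Formula: EOQ = sqrt(2 * D * S / H)
Numerator: 2 * 37054 * 142 = 10523336
2DS/H = 10523336 / 20.0 = 526166.8
EOQ = sqrt(526166.8) = 725.4 units

725.4 units


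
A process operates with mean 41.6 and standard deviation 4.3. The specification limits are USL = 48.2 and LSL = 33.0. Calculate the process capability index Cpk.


Cpu = (48.2 - 41.6) / (3 * 4.3) = 0.51
Cpl = (41.6 - 33.0) / (3 * 4.3) = 0.67
Cpk = min(0.51, 0.67) = 0.51

0.51


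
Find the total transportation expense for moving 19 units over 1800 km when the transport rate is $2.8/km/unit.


TC = dist * cost * units = 1800 * 2.8 * 19 = $95760.00

$95760.00


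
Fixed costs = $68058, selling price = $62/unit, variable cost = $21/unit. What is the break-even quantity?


Formula: BEQ = Fixed Costs / (Price - Variable Cost)
Contribution margin = $62 - $21 = $41/unit
BEQ = ceil($68058 / $41/unit) = ceil(1659.95) = 1660 units

1660 units


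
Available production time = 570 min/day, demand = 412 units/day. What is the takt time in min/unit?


Formula: Takt Time = Available Production Time / Customer Demand
Takt = 570 min/day / 412 units/day
Takt = 1.38 min/unit

1.38 min/unit


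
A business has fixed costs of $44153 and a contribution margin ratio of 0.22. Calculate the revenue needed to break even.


Formula: BER = Fixed Costs / Contribution Margin Ratio
BER = $44153 / 0.22
BER = $200695.45 (to the nearest cent)

$200695.45


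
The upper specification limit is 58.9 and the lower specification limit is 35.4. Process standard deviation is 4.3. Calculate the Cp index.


Cp = (58.9 - 35.4) / (6 * 4.3)

0.91


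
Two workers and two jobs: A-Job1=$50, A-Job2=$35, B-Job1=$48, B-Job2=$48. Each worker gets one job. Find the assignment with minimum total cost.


Option 1: A->1 + B->2 = $50 + $48 = $98
Option 2: A->2 + B->1 = $35 + $48 = $83
Min cost = min($98, $83) = $83

$83


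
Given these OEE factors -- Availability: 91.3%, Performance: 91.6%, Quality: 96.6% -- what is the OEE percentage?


Formula: OEE = Availability * Performance * Quality / 10000
A * P = 91.3% * 91.6% / 100 = 83.63%
OEE = 83.63% * 96.6% / 100 = 80.8%

80.8%


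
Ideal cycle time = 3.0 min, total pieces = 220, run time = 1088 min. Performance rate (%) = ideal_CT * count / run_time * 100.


Formula: Performance = (Ideal CT * Total Count) / Run Time * 100
Ideal output time = 3.0 * 220 = 660.0 min
Performance = 660.0 / 1088 * 100 = 60.7%

60.7%


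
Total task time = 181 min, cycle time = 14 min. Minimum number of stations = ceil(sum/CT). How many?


Formula: N_min = ceil(Sum of Task Times / Cycle Time)
N_min = ceil(181 min / 14 min) = ceil(12.9286)
N_min = 13 stations

13


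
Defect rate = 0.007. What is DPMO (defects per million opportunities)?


DPMO = defect_rate * 1000000 = 0.007 * 1000000

7000


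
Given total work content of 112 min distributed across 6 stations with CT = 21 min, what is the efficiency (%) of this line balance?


Formula: Efficiency = Sum of Task Times / (N_stations * CT) * 100
Total station capacity = 6 stations * 21 min = 126 min
Efficiency = 112 / 126 * 100 = 88.9%

88.9%


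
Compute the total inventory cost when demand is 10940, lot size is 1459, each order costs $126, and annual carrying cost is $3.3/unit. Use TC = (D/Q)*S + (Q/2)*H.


TC = 10940/1459 * 126 + 1459/2 * 3.3

$3352.13


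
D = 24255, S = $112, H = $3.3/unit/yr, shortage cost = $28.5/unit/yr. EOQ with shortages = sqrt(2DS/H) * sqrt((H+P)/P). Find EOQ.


Formula: EOQ* = sqrt(2DS/H) * sqrt((H+P)/P)
Base EOQ = sqrt(2*24255*112/3.3) = 1283.12 units
Correction = sqrt((3.3+28.5)/28.5) = 1.05631
EOQ* = 1283.12 * 1.05631 = 1355.4 units

1355.4 units


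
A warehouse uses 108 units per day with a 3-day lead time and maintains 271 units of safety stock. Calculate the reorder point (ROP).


Formula: ROP = (Daily Demand * Lead Time) + Safety Stock
Demand during lead time = 108 * 3 = 324 units
ROP = 324 + 271 = 595 units

595 units


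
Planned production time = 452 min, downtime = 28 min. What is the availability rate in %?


Formula: Availability = (Planned Time - Downtime) / Planned Time * 100
Uptime = 452 - 28 = 424 min
Availability = 424 / 452 * 100 = 93.8%

93.8%


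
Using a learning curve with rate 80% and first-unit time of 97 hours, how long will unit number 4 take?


Formula: T_n = T_1 * (learning_rate)^(log2(n)) where learning_rate = rate/100
Doublings = log2(4) = 2
T_n = 97 * 0.8^2
T_n = 97 * 0.64 = 62.1 hours

62.1 hours


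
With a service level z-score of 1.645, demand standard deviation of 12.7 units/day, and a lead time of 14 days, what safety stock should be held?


Formula: SS = z * sigma_d * sqrt(LT)
sqrt(LT) = sqrt(14) = 3.7417
SS = 1.645 * 12.7 * 3.7417
SS = 78.2 units

78.2 units


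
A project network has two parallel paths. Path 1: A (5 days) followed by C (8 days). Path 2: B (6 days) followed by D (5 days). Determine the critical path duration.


Path 1 = 5 + 8 = 13 days
Path 2 = 6 + 5 = 11 days
Duration = max(13, 11) = 13 days

13 days


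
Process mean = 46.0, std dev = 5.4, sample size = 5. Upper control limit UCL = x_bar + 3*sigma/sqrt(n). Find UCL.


UCL = 46.0 + 3 * 5.4 / sqrt(5)

53.24


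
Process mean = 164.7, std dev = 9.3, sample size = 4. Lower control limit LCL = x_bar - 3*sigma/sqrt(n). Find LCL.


LCL = 164.7 - 3 * 9.3 / sqrt(4)

150.75


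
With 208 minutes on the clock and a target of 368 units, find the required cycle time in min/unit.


Formula: CT = Available Time / Number of Units
CT = 208 min / 368 units
CT = 0.57 min/unit

0.57 min/unit


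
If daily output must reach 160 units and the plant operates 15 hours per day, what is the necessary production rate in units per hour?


Formula: Production Rate = Daily Demand / Available Hours
Rate = 160 units/day / 15 hours/day
Rate = 10.7 units/hour

10.7 units/hour


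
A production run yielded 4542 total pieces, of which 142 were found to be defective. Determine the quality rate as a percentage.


Formula: Quality Rate = Good Pieces / Total Pieces * 100
Good pieces = 4542 - 142 = 4400
QR = 4400 / 4542 * 100 = 96.9%

96.9%


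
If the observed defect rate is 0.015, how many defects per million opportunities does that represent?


DPMO = defect_rate * 1000000 = 0.015 * 1000000

15000


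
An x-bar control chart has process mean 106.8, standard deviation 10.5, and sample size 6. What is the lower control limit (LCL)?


LCL = 106.8 - 3 * 10.5 / sqrt(6)

93.94


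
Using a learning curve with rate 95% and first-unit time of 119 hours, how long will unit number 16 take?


Formula: T_n = T_1 * (learning_rate)^(log2(n)) where learning_rate = rate/100
Doublings = log2(16) = 4
T_n = 119 * 0.95^4
T_n = 119 * 0.8145 = 96.9 hours

96.9 hours


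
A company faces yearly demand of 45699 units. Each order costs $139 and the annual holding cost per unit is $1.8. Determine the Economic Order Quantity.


Formula: EOQ = sqrt(2 * D * S / H)
Numerator: 2 * 45699 * 139 = 12704322
2DS/H = 12704322 / 1.8 = 7057956.7
EOQ = sqrt(7057956.7) = 2656.7 units

2656.7 units


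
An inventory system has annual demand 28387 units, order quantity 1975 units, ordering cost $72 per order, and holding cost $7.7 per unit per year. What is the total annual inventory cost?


TC = 28387/1975 * 72 + 1975/2 * 7.7

$8638.62


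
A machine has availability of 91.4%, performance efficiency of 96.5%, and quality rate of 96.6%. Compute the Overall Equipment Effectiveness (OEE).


Formula: OEE = Availability * Performance * Quality / 10000
A * P = 91.4% * 96.5% / 100 = 88.2%
OEE = 88.2% * 96.6% / 100 = 85.2%

85.2%


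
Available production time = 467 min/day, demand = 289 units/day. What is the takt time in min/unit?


Formula: Takt Time = Available Production Time / Customer Demand
Takt = 467 min/day / 289 units/day
Takt = 1.62 min/unit

1.62 min/unit


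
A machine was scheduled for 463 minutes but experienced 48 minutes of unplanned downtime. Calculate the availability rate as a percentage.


Formula: Availability = (Planned Time - Downtime) / Planned Time * 100
Uptime = 463 - 48 = 415 min
Availability = 415 / 463 * 100 = 89.6%

89.6%


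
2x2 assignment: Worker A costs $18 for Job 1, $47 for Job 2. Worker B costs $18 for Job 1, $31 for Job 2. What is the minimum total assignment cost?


Option 1: A->1 + B->2 = $18 + $31 = $49
Option 2: A->2 + B->1 = $47 + $18 = $65
Min cost = min($49, $65) = $49

$49


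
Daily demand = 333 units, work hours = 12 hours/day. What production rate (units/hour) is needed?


Formula: Production Rate = Daily Demand / Available Hours
Rate = 333 units/day / 12 hours/day
Rate = 27.8 units/hour

27.8 units/hour


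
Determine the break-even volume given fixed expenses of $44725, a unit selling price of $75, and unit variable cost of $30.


Formula: BEQ = Fixed Costs / (Price - Variable Cost)
Contribution margin = $75 - $30 = $45/unit
BEQ = ceil($44725 / $45/unit) = ceil(993.89) = 994 units

994 units


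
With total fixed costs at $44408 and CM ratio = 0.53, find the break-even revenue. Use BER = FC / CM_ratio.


Formula: BER = Fixed Costs / Contribution Margin Ratio
BER = $44408 / 0.53
BER = $83788.68 (to the nearest cent)

$83788.68


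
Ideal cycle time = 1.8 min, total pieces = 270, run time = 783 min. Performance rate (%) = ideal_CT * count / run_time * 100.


Formula: Performance = (Ideal CT * Total Count) / Run Time * 100
Ideal output time = 1.8 * 270 = 486.0 min
Performance = 486.0 / 783 * 100 = 62.1%

62.1%


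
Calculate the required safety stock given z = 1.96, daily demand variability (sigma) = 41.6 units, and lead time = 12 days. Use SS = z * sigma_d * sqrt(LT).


Formula: SS = z * sigma_d * sqrt(LT)
sqrt(LT) = sqrt(12) = 3.4641
SS = 1.96 * 41.6 * 3.4641
SS = 282.4 units

282.4 units


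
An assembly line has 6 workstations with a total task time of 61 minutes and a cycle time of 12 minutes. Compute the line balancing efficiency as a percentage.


Formula: Efficiency = Sum of Task Times / (N_stations * CT) * 100
Total station capacity = 6 stations * 12 min = 72 min
Efficiency = 61 / 72 * 100 = 84.7%

84.7%


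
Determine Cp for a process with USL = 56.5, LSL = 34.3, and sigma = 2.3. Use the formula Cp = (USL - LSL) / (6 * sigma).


Cp = (56.5 - 34.3) / (6 * 2.3)

1.61


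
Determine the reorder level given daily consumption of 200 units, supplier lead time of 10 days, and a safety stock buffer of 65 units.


Formula: ROP = (Daily Demand * Lead Time) + Safety Stock
Demand during lead time = 200 * 10 = 2000 units
ROP = 2000 + 65 = 2065 units

2065 units


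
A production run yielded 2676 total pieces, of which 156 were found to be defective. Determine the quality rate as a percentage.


Formula: Quality Rate = Good Pieces / Total Pieces * 100
Good pieces = 2676 - 156 = 2520
QR = 2520 / 2676 * 100 = 94.2%

94.2%


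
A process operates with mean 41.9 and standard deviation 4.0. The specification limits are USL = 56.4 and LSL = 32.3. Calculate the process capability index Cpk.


Cpu = (56.4 - 41.9) / (3 * 4.0) = 1.21
Cpl = (41.9 - 32.3) / (3 * 4.0) = 0.8
Cpk = min(1.21, 0.8) = 0.8

0.8


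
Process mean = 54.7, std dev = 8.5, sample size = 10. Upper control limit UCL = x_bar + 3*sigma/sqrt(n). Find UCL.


UCL = 54.7 + 3 * 8.5 / sqrt(10)

62.76


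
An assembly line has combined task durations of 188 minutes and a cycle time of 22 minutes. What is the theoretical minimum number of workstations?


Formula: N_min = ceil(Sum of Task Times / Cycle Time)
N_min = ceil(188 min / 22 min) = ceil(8.5455)
N_min = 9 stations

9


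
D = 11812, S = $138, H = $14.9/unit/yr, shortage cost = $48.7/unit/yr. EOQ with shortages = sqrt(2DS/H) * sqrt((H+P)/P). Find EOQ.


Formula: EOQ* = sqrt(2DS/H) * sqrt((H+P)/P)
Base EOQ = sqrt(2*11812*138/14.9) = 467.76 units
Correction = sqrt((14.9+48.7)/48.7) = 1.14278
EOQ* = 467.76 * 1.14278 = 534.5 units

534.5 units


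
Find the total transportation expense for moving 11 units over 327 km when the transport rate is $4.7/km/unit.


TC = dist * cost * units = 327 * 4.7 * 11 = $16905.90

$16905.90


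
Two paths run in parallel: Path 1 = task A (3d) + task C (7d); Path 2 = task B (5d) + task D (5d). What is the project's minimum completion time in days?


Path 1 = 3 + 7 = 10 days
Path 2 = 5 + 5 = 10 days
Duration = max(10, 10) = 10 days

10 days


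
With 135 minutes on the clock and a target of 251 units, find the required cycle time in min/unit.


Formula: CT = Available Time / Number of Units
CT = 135 min / 251 units
CT = 0.54 min/unit

0.54 min/unit


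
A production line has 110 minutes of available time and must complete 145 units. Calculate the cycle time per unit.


Formula: CT = Available Time / Number of Units
CT = 110 min / 145 units
CT = 0.76 min/unit

0.76 min/unit


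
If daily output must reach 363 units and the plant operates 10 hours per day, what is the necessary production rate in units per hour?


Formula: Production Rate = Daily Demand / Available Hours
Rate = 363 units/day / 10 hours/day
Rate = 36.3 units/hour

36.3 units/hour


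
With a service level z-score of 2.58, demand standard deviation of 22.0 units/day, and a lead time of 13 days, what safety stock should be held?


Formula: SS = z * sigma_d * sqrt(LT)
sqrt(LT) = sqrt(13) = 3.6056
SS = 2.58 * 22.0 * 3.6056
SS = 204.7 units

204.7 units


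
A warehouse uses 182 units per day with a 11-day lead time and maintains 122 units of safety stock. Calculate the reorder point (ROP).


Formula: ROP = (Daily Demand * Lead Time) + Safety Stock
Demand during lead time = 182 * 11 = 2002 units
ROP = 2002 + 122 = 2124 units

2124 units


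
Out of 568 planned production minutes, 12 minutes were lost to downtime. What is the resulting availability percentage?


Formula: Availability = (Planned Time - Downtime) / Planned Time * 100
Uptime = 568 - 12 = 556 min
Availability = 556 / 568 * 100 = 97.9%

97.9%


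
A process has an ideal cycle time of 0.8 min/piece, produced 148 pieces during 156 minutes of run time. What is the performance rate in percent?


Formula: Performance = (Ideal CT * Total Count) / Run Time * 100
Ideal output time = 0.8 * 148 = 118.4 min
Performance = 118.4 / 156 * 100 = 75.9%

75.9%


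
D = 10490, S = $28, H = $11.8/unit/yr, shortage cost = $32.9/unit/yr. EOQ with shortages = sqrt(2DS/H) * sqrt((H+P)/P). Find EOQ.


Formula: EOQ* = sqrt(2DS/H) * sqrt((H+P)/P)
Base EOQ = sqrt(2*10490*28/11.8) = 223.12 units
Correction = sqrt((11.8+32.9)/32.9) = 1.16562
EOQ* = 223.12 * 1.16562 = 260.1 units

260.1 units


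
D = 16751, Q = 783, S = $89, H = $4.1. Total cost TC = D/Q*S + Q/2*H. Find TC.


TC = 16751/783 * 89 + 783/2 * 4.1

$3509.16


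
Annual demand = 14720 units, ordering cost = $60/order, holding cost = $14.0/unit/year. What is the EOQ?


Formula: EOQ = sqrt(2 * D * S / H)
Numerator: 2 * 14720 * 60 = 1766400
2DS/H = 1766400 / 14.0 = 126171.4
EOQ = sqrt(126171.4) = 355.2 units

355.2 units


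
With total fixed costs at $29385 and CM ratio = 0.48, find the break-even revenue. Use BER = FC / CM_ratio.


Formula: BER = Fixed Costs / Contribution Margin Ratio
BER = $29385 / 0.48
BER = $61218.75 (to the nearest cent)

$61218.75


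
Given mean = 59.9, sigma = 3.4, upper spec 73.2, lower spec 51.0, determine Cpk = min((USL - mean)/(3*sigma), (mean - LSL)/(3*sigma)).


Cpu = (73.2 - 59.9) / (3 * 3.4) = 1.3
Cpl = (59.9 - 51.0) / (3 * 3.4) = 0.87
Cpk = min(1.3, 0.87) = 0.87

0.87


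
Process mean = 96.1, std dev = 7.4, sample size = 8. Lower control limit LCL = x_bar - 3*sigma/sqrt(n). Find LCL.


LCL = 96.1 - 3 * 7.4 / sqrt(8)

88.25


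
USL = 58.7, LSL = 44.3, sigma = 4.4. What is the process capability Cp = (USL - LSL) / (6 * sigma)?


Cp = (58.7 - 44.3) / (6 * 4.4)

0.55


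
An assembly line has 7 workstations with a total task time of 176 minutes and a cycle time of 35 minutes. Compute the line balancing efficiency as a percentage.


Formula: Efficiency = Sum of Task Times / (N_stations * CT) * 100
Total station capacity = 7 stations * 35 min = 245 min
Efficiency = 176 / 245 * 100 = 71.8%

71.8%


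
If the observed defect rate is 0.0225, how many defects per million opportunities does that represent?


DPMO = defect_rate * 1000000 = 0.0225 * 1000000

22500


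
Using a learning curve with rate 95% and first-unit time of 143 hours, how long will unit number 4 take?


Formula: T_n = T_1 * (learning_rate)^(log2(n)) where learning_rate = rate/100
Doublings = log2(4) = 2
T_n = 143 * 0.95^2
T_n = 143 * 0.9025 = 129.1 hours

129.1 hours


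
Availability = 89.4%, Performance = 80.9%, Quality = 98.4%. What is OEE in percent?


Formula: OEE = Availability * Performance * Quality / 10000
A * P = 89.4% * 80.9% / 100 = 72.32%
OEE = 72.32% * 98.4% / 100 = 71.2%

71.2%


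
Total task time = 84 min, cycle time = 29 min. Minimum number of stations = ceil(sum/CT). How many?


Formula: N_min = ceil(Sum of Task Times / Cycle Time)
N_min = ceil(84 min / 29 min) = ceil(2.8966)
N_min = 3 stations

3


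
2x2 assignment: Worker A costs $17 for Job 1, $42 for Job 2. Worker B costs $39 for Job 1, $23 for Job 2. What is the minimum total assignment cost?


Option 1: A->1 + B->2 = $17 + $23 = $40
Option 2: A->2 + B->1 = $42 + $39 = $81
Min cost = min($40, $81) = $40

$40


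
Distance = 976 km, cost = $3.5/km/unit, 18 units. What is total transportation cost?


TC = dist * cost * units = 976 * 3.5 * 18 = $61488.00

$61488.00


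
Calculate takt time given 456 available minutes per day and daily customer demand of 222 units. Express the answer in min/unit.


Formula: Takt Time = Available Production Time / Customer Demand
Takt = 456 min/day / 222 units/day
Takt = 2.05 min/unit

2.05 min/unit


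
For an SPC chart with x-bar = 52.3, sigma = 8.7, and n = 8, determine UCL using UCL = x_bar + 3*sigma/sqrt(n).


UCL = 52.3 + 3 * 8.7 / sqrt(8)

61.53


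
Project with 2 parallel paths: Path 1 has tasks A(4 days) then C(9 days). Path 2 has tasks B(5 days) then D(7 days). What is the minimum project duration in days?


Path 1 = 4 + 9 = 13 days
Path 2 = 5 + 7 = 12 days
Duration = max(13, 12) = 13 days

13 days


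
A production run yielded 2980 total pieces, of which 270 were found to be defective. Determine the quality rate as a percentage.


Formula: Quality Rate = Good Pieces / Total Pieces * 100
Good pieces = 2980 - 270 = 2710
QR = 2710 / 2980 * 100 = 90.9%

90.9%


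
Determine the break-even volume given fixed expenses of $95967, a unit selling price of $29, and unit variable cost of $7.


Formula: BEQ = Fixed Costs / (Price - Variable Cost)
Contribution margin = $29 - $7 = $22/unit
BEQ = ceil($95967 / $22/unit) = ceil(4362.14) = 4363 units

4363 units


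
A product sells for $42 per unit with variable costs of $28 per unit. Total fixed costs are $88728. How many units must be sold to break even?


Formula: BEQ = Fixed Costs / (Price - Variable Cost)
Contribution margin = $42 - $28 = $14/unit
BEQ = ceil($88728 / $14/unit) = ceil(6337.71) = 6338 units

6338 units


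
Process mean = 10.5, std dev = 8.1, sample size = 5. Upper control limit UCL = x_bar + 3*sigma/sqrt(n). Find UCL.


UCL = 10.5 + 3 * 8.1 / sqrt(5)

21.37


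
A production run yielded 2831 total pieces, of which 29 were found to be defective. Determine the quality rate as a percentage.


Formula: Quality Rate = Good Pieces / Total Pieces * 100
Good pieces = 2831 - 29 = 2802
QR = 2802 / 2831 * 100 = 99.0%

99.0%


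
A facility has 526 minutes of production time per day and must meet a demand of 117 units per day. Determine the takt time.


Formula: Takt Time = Available Production Time / Customer Demand
Takt = 526 min/day / 117 units/day
Takt = 4.5 min/unit

4.5 min/unit


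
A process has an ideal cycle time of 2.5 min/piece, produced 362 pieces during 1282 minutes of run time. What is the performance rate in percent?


Formula: Performance = (Ideal CT * Total Count) / Run Time * 100
Ideal output time = 2.5 * 362 = 905.0 min
Performance = 905.0 / 1282 * 100 = 70.6%

70.6%


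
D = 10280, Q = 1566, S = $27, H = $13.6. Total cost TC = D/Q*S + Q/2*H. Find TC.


TC = 10280/1566 * 27 + 1566/2 * 13.6

$10826.04


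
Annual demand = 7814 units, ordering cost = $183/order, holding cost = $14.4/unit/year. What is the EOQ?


Formula: EOQ = sqrt(2 * D * S / H)
Numerator: 2 * 7814 * 183 = 2859924
2DS/H = 2859924 / 14.4 = 198605.8
EOQ = sqrt(198605.8) = 445.7 units

445.7 units


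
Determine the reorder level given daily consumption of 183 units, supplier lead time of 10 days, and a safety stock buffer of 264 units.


Formula: ROP = (Daily Demand * Lead Time) + Safety Stock
Demand during lead time = 183 * 10 = 1830 units
ROP = 1830 + 264 = 2094 units

2094 units


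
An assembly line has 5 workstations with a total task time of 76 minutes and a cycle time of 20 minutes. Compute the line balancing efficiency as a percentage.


Formula: Efficiency = Sum of Task Times / (N_stations * CT) * 100
Total station capacity = 5 stations * 20 min = 100 min
Efficiency = 76 / 100 * 100 = 76.0%

76.0%


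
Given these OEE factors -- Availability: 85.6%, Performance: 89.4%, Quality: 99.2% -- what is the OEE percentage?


Formula: OEE = Availability * Performance * Quality / 10000
A * P = 85.6% * 89.4% / 100 = 76.53%
OEE = 76.53% * 99.2% / 100 = 75.9%

75.9%


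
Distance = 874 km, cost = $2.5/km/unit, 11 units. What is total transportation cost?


TC = dist * cost * units = 874 * 2.5 * 11 = $24035.00

$24035.00


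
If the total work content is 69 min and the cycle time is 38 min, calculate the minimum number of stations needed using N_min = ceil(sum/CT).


Formula: N_min = ceil(Sum of Task Times / Cycle Time)
N_min = ceil(69 min / 38 min) = ceil(1.8158)
N_min = 2 stations

2


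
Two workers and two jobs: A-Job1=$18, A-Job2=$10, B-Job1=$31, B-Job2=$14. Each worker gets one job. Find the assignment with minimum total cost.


Option 1: A->1 + B->2 = $18 + $14 = $32
Option 2: A->2 + B->1 = $10 + $31 = $41
Min cost = min($32, $41) = $32

$32


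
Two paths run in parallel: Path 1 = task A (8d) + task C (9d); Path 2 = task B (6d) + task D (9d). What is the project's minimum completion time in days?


Path 1 = 8 + 9 = 17 days
Path 2 = 6 + 9 = 15 days
Duration = max(17, 15) = 17 days

17 days


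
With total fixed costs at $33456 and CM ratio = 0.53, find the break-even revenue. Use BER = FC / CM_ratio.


Formula: BER = Fixed Costs / Contribution Margin Ratio
BER = $33456 / 0.53
BER = $63124.53 (to the nearest cent)

$63124.53


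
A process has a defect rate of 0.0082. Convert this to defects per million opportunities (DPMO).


DPMO = defect_rate * 1000000 = 0.0082 * 1000000

8200


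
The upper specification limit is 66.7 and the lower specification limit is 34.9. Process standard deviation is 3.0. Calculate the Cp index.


Cp = (66.7 - 34.9) / (6 * 3.0)

1.77


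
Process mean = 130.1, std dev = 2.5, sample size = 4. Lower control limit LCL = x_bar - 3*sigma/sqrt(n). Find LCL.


LCL = 130.1 - 3 * 2.5 / sqrt(4)

126.35


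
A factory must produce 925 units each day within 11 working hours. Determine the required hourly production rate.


Formula: Production Rate = Daily Demand / Available Hours
Rate = 925 units/day / 11 hours/day
Rate = 84.1 units/hour

84.1 units/hour


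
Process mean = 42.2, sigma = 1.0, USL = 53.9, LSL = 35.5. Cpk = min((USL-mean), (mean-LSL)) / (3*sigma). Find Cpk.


Cpu = (53.9 - 42.2) / (3 * 1.0) = 3.9
Cpl = (42.2 - 35.5) / (3 * 1.0) = 2.23
Cpk = min(3.9, 2.23) = 2.23

2.23


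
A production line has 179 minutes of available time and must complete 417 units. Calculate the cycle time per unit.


Formula: CT = Available Time / Number of Units
CT = 179 min / 417 units
CT = 0.43 min/unit

0.43 min/unit


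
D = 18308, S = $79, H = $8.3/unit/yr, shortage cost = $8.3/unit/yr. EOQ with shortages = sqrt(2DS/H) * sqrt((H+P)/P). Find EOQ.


Formula: EOQ* = sqrt(2DS/H) * sqrt((H+P)/P)
Base EOQ = sqrt(2*18308*79/8.3) = 590.35 units
Correction = sqrt((8.3+8.3)/8.3) = 1.41421
EOQ* = 590.35 * 1.41421 = 834.9 units

834.9 units


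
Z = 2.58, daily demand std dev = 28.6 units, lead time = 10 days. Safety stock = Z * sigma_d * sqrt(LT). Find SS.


Formula: SS = z * sigma_d * sqrt(LT)
sqrt(LT) = sqrt(10) = 3.1623
SS = 2.58 * 28.6 * 3.1623
SS = 233.3 units

233.3 units


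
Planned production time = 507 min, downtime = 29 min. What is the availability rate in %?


Formula: Availability = (Planned Time - Downtime) / Planned Time * 100
Uptime = 507 - 29 = 478 min
Availability = 478 / 507 * 100 = 94.3%

94.3%


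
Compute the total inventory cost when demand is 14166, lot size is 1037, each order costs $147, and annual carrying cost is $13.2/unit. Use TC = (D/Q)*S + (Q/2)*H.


TC = 14166/1037 * 147 + 1037/2 * 13.2

$8852.30


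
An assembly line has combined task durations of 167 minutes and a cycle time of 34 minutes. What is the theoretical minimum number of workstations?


Formula: N_min = ceil(Sum of Task Times / Cycle Time)
N_min = ceil(167 min / 34 min) = ceil(4.9118)
N_min = 5 stations

5


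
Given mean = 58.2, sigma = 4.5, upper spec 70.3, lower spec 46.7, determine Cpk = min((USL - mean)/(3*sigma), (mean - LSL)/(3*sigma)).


Cpu = (70.3 - 58.2) / (3 * 4.5) = 0.9
Cpl = (58.2 - 46.7) / (3 * 4.5) = 0.85
Cpk = min(0.9, 0.85) = 0.85

0.85


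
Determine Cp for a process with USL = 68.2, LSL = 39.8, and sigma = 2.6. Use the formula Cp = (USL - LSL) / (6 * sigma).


Cp = (68.2 - 39.8) / (6 * 2.6)

1.82


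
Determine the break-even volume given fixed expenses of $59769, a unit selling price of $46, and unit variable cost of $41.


Formula: BEQ = Fixed Costs / (Price - Variable Cost)
Contribution margin = $46 - $41 = $5/unit
BEQ = ceil($59769 / $5/unit) = ceil(11953.8) = 11954 units

11954 units


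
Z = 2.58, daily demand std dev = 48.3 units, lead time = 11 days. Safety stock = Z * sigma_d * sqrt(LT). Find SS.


Formula: SS = z * sigma_d * sqrt(LT)
sqrt(LT) = sqrt(11) = 3.3166
SS = 2.58 * 48.3 * 3.3166
SS = 413.3 units

413.3 units


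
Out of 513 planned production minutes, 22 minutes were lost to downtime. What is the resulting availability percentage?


Formula: Availability = (Planned Time - Downtime) / Planned Time * 100
Uptime = 513 - 22 = 491 min
Availability = 491 / 513 * 100 = 95.7%

95.7%


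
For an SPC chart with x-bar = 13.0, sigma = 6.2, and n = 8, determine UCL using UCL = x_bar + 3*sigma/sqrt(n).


UCL = 13.0 + 3 * 6.2 / sqrt(8)

19.58


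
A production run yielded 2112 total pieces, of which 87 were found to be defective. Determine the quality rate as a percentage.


Formula: Quality Rate = Good Pieces / Total Pieces * 100
Good pieces = 2112 - 87 = 2025
QR = 2025 / 2112 * 100 = 95.9%

95.9%


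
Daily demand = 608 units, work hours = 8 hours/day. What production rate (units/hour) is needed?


Formula: Production Rate = Daily Demand / Available Hours
Rate = 608 units/day / 8 hours/day
Rate = 76.0 units/hour

76.0 units/hour


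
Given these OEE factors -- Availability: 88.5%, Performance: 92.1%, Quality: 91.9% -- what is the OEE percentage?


Formula: OEE = Availability * Performance * Quality / 10000
A * P = 88.5% * 92.1% / 100 = 81.51%
OEE = 81.51% * 91.9% / 100 = 74.9%

74.9%


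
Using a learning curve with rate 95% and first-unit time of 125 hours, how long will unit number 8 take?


Formula: T_n = T_1 * (learning_rate)^(log2(n)) where learning_rate = rate/100
Doublings = log2(8) = 3
T_n = 125 * 0.95^3
T_n = 125 * 0.8574 = 107.2 hours

107.2 hours


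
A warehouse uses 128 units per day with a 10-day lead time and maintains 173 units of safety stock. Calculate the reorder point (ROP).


Formula: ROP = (Daily Demand * Lead Time) + Safety Stock
Demand during lead time = 128 * 10 = 1280 units
ROP = 1280 + 173 = 1453 units

1453 units


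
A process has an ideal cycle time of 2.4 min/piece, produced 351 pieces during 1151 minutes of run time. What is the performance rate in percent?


Formula: Performance = (Ideal CT * Total Count) / Run Time * 100
Ideal output time = 2.4 * 351 = 842.4 min
Performance = 842.4 / 1151 * 100 = 73.2%

73.2%


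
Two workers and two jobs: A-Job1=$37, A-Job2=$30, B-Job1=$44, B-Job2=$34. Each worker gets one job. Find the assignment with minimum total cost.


Option 1: A->1 + B->2 = $37 + $34 = $71
Option 2: A->2 + B->1 = $30 + $44 = $74
Min cost = min($71, $74) = $71

$71


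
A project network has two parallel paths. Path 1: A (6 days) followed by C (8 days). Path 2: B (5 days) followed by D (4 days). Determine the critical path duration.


Path 1 = 6 + 8 = 14 days
Path 2 = 5 + 4 = 9 days
Duration = max(14, 9) = 14 days

14 days


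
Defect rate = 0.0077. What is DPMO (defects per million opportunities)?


DPMO = defect_rate * 1000000 = 0.0077 * 1000000

7700


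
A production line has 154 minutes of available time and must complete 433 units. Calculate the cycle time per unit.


Formula: CT = Available Time / Number of Units
CT = 154 min / 433 units
CT = 0.36 min/unit

0.36 min/unit


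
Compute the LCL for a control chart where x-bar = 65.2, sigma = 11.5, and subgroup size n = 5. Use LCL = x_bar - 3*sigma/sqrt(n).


LCL = 65.2 - 3 * 11.5 / sqrt(5)

49.77


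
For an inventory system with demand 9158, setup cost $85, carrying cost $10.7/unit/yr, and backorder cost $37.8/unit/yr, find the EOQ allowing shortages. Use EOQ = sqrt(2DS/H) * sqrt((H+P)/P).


Formula: EOQ* = sqrt(2DS/H) * sqrt((H+P)/P)
Base EOQ = sqrt(2*9158*85/10.7) = 381.45 units
Correction = sqrt((10.7+37.8)/37.8) = 1.13273
EOQ* = 381.45 * 1.13273 = 432.1 units

432.1 units


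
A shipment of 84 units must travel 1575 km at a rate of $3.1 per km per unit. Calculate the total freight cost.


TC = dist * cost * units = 1575 * 3.1 * 84 = $410130.00

$410130.00


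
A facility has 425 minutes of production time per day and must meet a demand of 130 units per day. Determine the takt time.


Formula: Takt Time = Available Production Time / Customer Demand
Takt = 425 min/day / 130 units/day
Takt = 3.27 min/unit

3.27 min/unit


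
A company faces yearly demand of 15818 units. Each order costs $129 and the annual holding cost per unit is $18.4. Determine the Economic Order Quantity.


Formula: EOQ = sqrt(2 * D * S / H)
Numerator: 2 * 15818 * 129 = 4081044
2DS/H = 4081044 / 18.4 = 221795.9
EOQ = sqrt(221795.9) = 471.0 units

471.0 units


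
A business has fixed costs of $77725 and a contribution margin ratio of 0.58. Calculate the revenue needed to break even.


Formula: BER = Fixed Costs / Contribution Margin Ratio
BER = $77725 / 0.58
BER = $134008.62 (to the nearest cent)

$134008.62


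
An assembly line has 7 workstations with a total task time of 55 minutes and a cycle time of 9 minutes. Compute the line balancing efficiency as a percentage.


Formula: Efficiency = Sum of Task Times / (N_stations * CT) * 100
Total station capacity = 7 stations * 9 min = 63 min
Efficiency = 55 / 63 * 100 = 87.3%

87.3%


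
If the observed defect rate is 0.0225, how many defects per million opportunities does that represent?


DPMO = defect_rate * 1000000 = 0.0225 * 1000000

22500


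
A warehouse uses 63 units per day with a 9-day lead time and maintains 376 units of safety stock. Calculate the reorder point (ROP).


Formula: ROP = (Daily Demand * Lead Time) + Safety Stock
Demand during lead time = 63 * 9 = 567 units
ROP = 567 + 376 = 943 units

943 units


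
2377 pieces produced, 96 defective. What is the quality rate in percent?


Formula: Quality Rate = Good Pieces / Total Pieces * 100
Good pieces = 2377 - 96 = 2281
QR = 2281 / 2377 * 100 = 96.0%

96.0%


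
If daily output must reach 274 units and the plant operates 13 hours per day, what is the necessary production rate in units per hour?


Formula: Production Rate = Daily Demand / Available Hours
Rate = 274 units/day / 13 hours/day
Rate = 21.1 units/hour

21.1 units/hour


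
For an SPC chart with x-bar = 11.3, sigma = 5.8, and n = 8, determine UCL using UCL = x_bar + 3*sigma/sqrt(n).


UCL = 11.3 + 3 * 5.8 / sqrt(8)

17.45


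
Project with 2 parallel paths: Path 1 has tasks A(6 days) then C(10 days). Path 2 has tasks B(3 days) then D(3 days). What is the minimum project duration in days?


Path 1 = 6 + 10 = 16 days
Path 2 = 3 + 3 = 6 days
Duration = max(16, 6) = 16 days

16 days


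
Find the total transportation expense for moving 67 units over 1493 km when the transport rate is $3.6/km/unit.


TC = dist * cost * units = 1493 * 3.6 * 67 = $360111.60

$360111.60


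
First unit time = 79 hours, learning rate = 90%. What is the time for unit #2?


Formula: T_n = T_1 * (learning_rate)^(log2(n)) where learning_rate = rate/100
Doublings = log2(2) = 1
T_n = 79 * 0.9^1
T_n = 79 * 0.9 = 71.1 hours

71.1 hours


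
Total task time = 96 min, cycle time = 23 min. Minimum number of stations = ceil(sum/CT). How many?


Formula: N_min = ceil(Sum of Task Times / Cycle Time)
N_min = ceil(96 min / 23 min) = ceil(4.1739)
N_min = 5 stations

5


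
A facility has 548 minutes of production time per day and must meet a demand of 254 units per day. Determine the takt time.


Formula: Takt Time = Available Production Time / Customer Demand
Takt = 548 min/day / 254 units/day
Takt = 2.16 min/unit

2.16 min/unit


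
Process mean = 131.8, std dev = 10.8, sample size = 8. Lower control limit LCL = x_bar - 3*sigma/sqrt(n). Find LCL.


LCL = 131.8 - 3 * 10.8 / sqrt(8)

120.34


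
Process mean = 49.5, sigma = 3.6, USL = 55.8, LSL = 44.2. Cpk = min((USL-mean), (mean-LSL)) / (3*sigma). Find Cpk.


Cpu = (55.8 - 49.5) / (3 * 3.6) = 0.58
Cpl = (49.5 - 44.2) / (3 * 3.6) = 0.49
Cpk = min(0.58, 0.49) = 0.49

0.49


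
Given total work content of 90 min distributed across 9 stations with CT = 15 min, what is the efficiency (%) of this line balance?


Formula: Efficiency = Sum of Task Times / (N_stations * CT) * 100
Total station capacity = 9 stations * 15 min = 135 min
Efficiency = 90 / 135 * 100 = 66.7%

66.7%


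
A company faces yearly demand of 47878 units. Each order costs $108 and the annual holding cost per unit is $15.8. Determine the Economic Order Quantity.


Formula: EOQ = sqrt(2 * D * S / H)
Numerator: 2 * 47878 * 108 = 10341648
2DS/H = 10341648 / 15.8 = 654534.7
EOQ = sqrt(654534.7) = 809.0 units

809.0 units


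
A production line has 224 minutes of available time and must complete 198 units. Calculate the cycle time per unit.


Formula: CT = Available Time / Number of Units
CT = 224 min / 198 units
CT = 1.13 min/unit

1.13 min/unit


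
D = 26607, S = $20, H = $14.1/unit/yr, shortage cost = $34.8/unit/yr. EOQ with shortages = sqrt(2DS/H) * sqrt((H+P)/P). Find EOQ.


Formula: EOQ* = sqrt(2DS/H) * sqrt((H+P)/P)
Base EOQ = sqrt(2*26607*20/14.1) = 274.74 units
Correction = sqrt((14.1+34.8)/34.8) = 1.1854
EOQ* = 274.74 * 1.1854 = 325.7 units

325.7 units


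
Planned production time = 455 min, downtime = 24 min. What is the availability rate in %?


Formula: Availability = (Planned Time - Downtime) / Planned Time * 100
Uptime = 455 - 24 = 431 min
Availability = 431 / 455 * 100 = 94.7%

94.7%


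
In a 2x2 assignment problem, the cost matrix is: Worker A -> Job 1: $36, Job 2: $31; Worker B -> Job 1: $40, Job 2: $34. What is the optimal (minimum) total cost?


Option 1: A->1 + B->2 = $36 + $34 = $70
Option 2: A->2 + B->1 = $31 + $40 = $71
Min cost = min($70, $71) = $70

$70


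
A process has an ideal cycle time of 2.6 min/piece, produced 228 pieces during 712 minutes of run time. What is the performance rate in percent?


Formula: Performance = (Ideal CT * Total Count) / Run Time * 100
Ideal output time = 2.6 * 228 = 592.8 min
Performance = 592.8 / 712 * 100 = 83.3%

83.3%


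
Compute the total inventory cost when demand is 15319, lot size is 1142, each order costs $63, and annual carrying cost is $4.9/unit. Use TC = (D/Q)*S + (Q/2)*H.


TC = 15319/1142 * 63 + 1142/2 * 4.9

$3642.99


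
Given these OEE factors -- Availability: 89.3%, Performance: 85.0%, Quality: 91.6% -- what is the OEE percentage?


Formula: OEE = Availability * Performance * Quality / 10000
A * P = 89.3% * 85.0% / 100 = 75.91%
OEE = 75.91% * 91.6% / 100 = 69.5%

69.5%


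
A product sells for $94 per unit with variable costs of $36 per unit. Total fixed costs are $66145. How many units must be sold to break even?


Formula: BEQ = Fixed Costs / (Price - Variable Cost)
Contribution margin = $94 - $36 = $58/unit
BEQ = ceil($66145 / $58/unit) = ceil(1140.43) = 1141 units

1141 units


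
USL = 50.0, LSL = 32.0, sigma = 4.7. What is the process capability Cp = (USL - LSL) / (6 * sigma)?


Cp = (50.0 - 32.0) / (6 * 4.7)

0.64


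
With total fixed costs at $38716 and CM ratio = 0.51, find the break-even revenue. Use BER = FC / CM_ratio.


Formula: BER = Fixed Costs / Contribution Margin Ratio
BER = $38716 / 0.51
BER = $75913.73 (to the nearest cent)

$75913.73


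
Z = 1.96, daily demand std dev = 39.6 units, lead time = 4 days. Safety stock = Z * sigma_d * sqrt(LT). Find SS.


Formula: SS = z * sigma_d * sqrt(LT)
sqrt(LT) = sqrt(4) = 2.0
SS = 1.96 * 39.6 * 2.0
SS = 155.2 units

155.2 units


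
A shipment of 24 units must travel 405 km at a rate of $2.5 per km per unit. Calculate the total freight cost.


TC = dist * cost * units = 405 * 2.5 * 24 = $24300.00

$24300.00


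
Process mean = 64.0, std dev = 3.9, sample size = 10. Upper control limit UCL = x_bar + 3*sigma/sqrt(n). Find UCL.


UCL = 64.0 + 3 * 3.9 / sqrt(10)

67.7


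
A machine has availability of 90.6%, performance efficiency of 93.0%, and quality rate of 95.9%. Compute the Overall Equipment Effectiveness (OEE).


Formula: OEE = Availability * Performance * Quality / 10000
A * P = 90.6% * 93.0% / 100 = 84.26%
OEE = 84.26% * 95.9% / 100 = 80.8%

80.8%


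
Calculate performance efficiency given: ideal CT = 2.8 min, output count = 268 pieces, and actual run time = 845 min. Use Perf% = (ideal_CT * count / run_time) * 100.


Formula: Performance = (Ideal CT * Total Count) / Run Time * 100
Ideal output time = 2.8 * 268 = 750.4 min
Performance = 750.4 / 845 * 100 = 88.8%

88.8%


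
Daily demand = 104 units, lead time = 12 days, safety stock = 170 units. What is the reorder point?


Formula: ROP = (Daily Demand * Lead Time) + Safety Stock
Demand during lead time = 104 * 12 = 1248 units
ROP = 1248 + 170 = 1418 units

1418 units


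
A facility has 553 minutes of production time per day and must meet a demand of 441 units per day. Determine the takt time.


Formula: Takt Time = Available Production Time / Customer Demand
Takt = 553 min/day / 441 units/day
Takt = 1.25 min/unit

1.25 min/unit


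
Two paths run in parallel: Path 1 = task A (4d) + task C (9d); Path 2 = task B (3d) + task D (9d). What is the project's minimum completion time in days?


Path 1 = 4 + 9 = 13 days
Path 2 = 3 + 9 = 12 days
Duration = max(13, 12) = 13 days

13 days


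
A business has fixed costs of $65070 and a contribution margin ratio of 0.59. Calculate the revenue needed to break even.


Formula: BER = Fixed Costs / Contribution Margin Ratio
BER = $65070 / 0.59
BER = $110288.14 (to the nearest cent)

$110288.14


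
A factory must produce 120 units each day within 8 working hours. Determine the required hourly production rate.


Formula: Production Rate = Daily Demand / Available Hours
Rate = 120 units/day / 8 hours/day
Rate = 15.0 units/hour

15.0 units/hour
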